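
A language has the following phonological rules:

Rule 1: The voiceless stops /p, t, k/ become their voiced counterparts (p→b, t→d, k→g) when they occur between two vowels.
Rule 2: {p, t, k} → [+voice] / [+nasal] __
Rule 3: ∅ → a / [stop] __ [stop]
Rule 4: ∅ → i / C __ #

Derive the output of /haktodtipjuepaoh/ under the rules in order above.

Rule 1 (intervocalic voicing): /p/ is a voiceless stop between vowels /e/ and /a/, so it voices to [b]. /haktodtipjuepaoh/ → haktodtipjuebaoh.
Rule 2 (post-nasal voicing): no segment meets the environment; /haktodtipjuebaoh/ is unchanged.
Rule 3 (stop-cluster a-epenthesis): /k/ and /t/ form a stop–stop cluster, so [a] is inserted between them. /d/ and /t/ form a stop–stop cluster, so [a] is inserted between them. /haktodtipjuebaoh/ → hakatodatipjuebaoh.
Rule 4 (final i-epenthesis): the form ends in the consonant /h/, so [i] is inserted word-finally. /hakatodatipjuebaoh/ → hakatodatipjuebaohi.

hakatodatipjuebaohi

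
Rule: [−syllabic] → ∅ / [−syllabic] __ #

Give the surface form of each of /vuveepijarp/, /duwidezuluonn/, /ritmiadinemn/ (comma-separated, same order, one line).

/vuveepijarp/: /p/ is the second consonant of a word-final cluster /rp/, so it deletes. → [vuveepijar].
/duwidezuluonn/: /n/ is the second consonant of a word-final cluster /nn/, so it deletes. → [duwidezuluon].
/ritmiadinemn/: /n/ is the second consonant of a word-final cluster /mn/, so it deletes. → [ritmiadinem].

vuveepijar, duwidezuluon, ritmiadinem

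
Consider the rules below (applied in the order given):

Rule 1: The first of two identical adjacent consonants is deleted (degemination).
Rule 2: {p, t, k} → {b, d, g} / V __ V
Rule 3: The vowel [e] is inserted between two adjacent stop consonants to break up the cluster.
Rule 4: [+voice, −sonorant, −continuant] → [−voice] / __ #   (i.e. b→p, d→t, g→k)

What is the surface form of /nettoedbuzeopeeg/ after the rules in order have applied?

nedoedebuzeobeek

Rule 1 (degemination): /tt/ is a geminate; the first /t/ deletes. /nettoedbuzeopeeg/ → netoedbuzeopeeg.
Rule 2 (intervocalic voicing): /t/ is a voiceless stop between vowels /e/ and /o/, so it voices to [d]. /p/ is a voiceless stop between vowels /o/ and /e/, so it voices to [b]. /netoedbuzeopeeg/ → nedoedbuzeobeeg.
Rule 3 (stop-cluster e-epenthesis): /d/ and /b/ form a stop–stop cluster, so [e] is inserted between them. /nedoedbuzeobeeg/ → nedoedebuzeobeeg.
Rule 4 (final devoicing): /g/ is a voiced stop in word-final position, so it devoices to [k]. /nedoedebuzeobeeg/ → nedoedebuzeobeek.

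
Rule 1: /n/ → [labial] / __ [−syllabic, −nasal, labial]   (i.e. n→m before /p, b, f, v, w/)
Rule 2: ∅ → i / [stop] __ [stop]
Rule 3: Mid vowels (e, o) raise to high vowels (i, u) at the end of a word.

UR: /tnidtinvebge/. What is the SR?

tniditimvebigi

Rule 1 (nasal place assimilation): /n/ precedes the labial consonant /v/, so it assimilates in place to [m]. /tnidtinvebge/ → tnidtimvebge.
Rule 2 (stop-cluster i-epenthesis): /d/ and /t/ form a stop–stop cluster, so [i] is inserted between them. /b/ and /g/ form a stop–stop cluster, so [i] is inserted between them. /tnidtimvebge/ → tniditimvebige.
Rule 3 (final vowel raising): /e/ is a mid vowel in word-final position, so it raises to [i]. /tniditimvebige/ → tniditimvebigi.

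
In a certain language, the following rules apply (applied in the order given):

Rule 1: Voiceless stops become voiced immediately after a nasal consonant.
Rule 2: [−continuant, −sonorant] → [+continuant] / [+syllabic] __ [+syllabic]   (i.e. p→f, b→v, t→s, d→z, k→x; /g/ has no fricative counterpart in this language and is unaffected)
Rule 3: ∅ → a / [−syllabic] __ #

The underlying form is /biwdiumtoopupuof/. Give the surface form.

Rule 1 (post-nasal voicing): /t/ is a voiceless stop immediately after the nasal /m/, so it voices to [d]. /biwdiumtoopupuof/ → biwdiumdoopupuof.
Rule 2 (intervocalic spirantization): /p/ is a stop between vowels /o/ and /u/, so it spirantizes to the fricative [f]. /p/ is a stop between vowels /u/ and /u/, so it spirantizes to the fricative [f]. /biwdiumdoopupuof/ → biwdiumdoofufuof.
Rule 3 (final a-epenthesis): the form ends in the consonant /f/, so [a] is inserted word-finally. /biwdiumdoofufuof/ → biwdiumdoofufuofa.

biwdiumdoofufuofa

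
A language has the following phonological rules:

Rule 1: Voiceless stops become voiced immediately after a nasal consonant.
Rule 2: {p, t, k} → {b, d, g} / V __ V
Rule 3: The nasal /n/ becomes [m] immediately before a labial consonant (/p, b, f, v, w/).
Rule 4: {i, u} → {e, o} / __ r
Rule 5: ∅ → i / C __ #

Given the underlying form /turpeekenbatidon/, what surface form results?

torpeegembadidoni

Rule 1 (post-nasal voicing): no segment meets the environment; /turpeekenbatidon/ is unchanged.
Rule 2 (intervocalic voicing): /k/ is a voiceless stop between vowels /e/ and /e/, so it voices to [g]. /t/ is a voiceless stop between vowels /a/ and /i/, so it voices to [d]. /turpeekenbatidon/ → turpeegenbadidon.
Rule 3 (nasal place assimilation): /n/ precedes the labial consonant /b/, so it assimilates in place to [m]. /turpeegenbadidon/ → turpeegembadidon.
Rule 4 (pre-rhotic lowering): /u/ is a high vowel immediately before /r/, so it lowers to [o]. /turpeegembadidon/ → torpeegembadidon.
Rule 5 (final i-epenthesis): the form ends in the consonant /n/, so [i] is inserted word-finally. /torpeegembadidon/ → torpeegembadidoni.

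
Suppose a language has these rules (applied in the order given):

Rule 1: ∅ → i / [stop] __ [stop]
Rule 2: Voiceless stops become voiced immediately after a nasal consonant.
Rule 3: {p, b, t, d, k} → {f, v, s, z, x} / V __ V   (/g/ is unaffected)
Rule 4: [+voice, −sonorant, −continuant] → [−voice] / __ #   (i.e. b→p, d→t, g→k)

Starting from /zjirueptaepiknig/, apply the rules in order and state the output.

zjiruefisaefiknik

Rule 1 (stop-cluster i-epenthesis): /p/ and /t/ form a stop–stop cluster, so [i] is inserted between them. /zjirueptaepiknig/ → zjiruepitaepiknig.
Rule 2 (post-nasal voicing): no segment meets the environment; /zjiruepitaepiknig/ is unchanged.
Rule 3 (intervocalic spirantization): /p/ is a stop between vowels /e/ and /i/, so it spirantizes to the fricative [f]. /t/ is a stop between vowels /i/ and /a/, so it spirantizes to the fricative [s]. /p/ is a stop between vowels /e/ and /i/, so it spirantizes to the fricative [f]. /zjiruepitaepiknig/ → zjiruefisaefiknig.
Rule 4 (final devoicing): /g/ is a voiced stop in word-final position, so it devoices to [k]. /zjiruefisaefiknig/ → zjiruefisaefiknik.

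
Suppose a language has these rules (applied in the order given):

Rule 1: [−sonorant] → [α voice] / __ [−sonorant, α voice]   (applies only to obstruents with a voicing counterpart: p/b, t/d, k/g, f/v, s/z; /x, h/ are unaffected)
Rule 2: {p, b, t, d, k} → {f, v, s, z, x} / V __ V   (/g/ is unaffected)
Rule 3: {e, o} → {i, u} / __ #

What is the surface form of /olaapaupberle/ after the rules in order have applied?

Rule 1 (regressive voicing assimilation): /p/ precedes the voiced obstruent /b/, so it voices to [b] by assimilation. /olaapaupberle/ → olaapaubberle.
Rule 2 (intervocalic spirantization): /p/ is a stop between vowels /a/ and /a/, so it spirantizes to the fricative [f]. /olaapaubberle/ → olaafaubberle.
Rule 3 (final vowel raising): /e/ is a mid vowel in word-final position, so it raises to [i]. /olaafaubberle/ → olaafaubberli.

olaafaubberli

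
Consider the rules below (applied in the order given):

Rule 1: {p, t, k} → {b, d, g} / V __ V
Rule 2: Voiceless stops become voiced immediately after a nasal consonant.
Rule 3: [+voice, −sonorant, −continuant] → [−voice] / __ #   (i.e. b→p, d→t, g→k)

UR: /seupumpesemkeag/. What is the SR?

Rule 1 (intervocalic voicing): /p/ is a voiceless stop between vowels /u/ and /u/, so it voices to [b]. /seupumpesemkeag/ → seubumpesemkeag.
Rule 2 (post-nasal voicing): /p/ is a voiceless stop immediately after the nasal /m/, so it voices to [b]. /k/ is a voiceless stop immediately after the nasal /m/, so it voices to [g]. /seubumpesemkeag/ → seubumbesemgeag.
Rule 3 (final devoicing): /g/ is a voiced stop in word-final position, so it devoices to [k]. /seubumbesemgeag/ → seubumbesemgeak.

seubumbesemgeak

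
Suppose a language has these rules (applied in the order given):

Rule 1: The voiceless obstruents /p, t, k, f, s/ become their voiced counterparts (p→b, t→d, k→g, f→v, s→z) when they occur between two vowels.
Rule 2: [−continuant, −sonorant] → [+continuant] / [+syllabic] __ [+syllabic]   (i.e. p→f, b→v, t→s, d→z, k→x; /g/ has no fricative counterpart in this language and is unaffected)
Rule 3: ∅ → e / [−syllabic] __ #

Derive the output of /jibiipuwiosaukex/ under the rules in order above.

Rule 1 (intervocalic voicing): /p/ is a voiceless obstruent between vowels /i/ and /u/, so it voices to [b]. /s/ is a voiceless obstruent between vowels /o/ and /a/, so it voices to [z]. /k/ is a voiceless obstruent between vowels /u/ and /e/, so it voices to [g]. /jibiipuwiosaukex/ → jibiibuwiozaugex.
Rule 2 (intervocalic spirantization): /b/ is a stop between vowels /i/ and /i/, so it spirantizes to the fricative [v]. /b/ is a stop between vowels /i/ and /u/, so it spirantizes to the fricative [v]. /jibiibuwiozaugex/ → jiviivuwiozaugex.
Rule 3 (final e-epenthesis): the form ends in the consonant /x/, so [e] is inserted word-finally. /jiviivuwiozaugex/ → jiviivuwiozaugexe.

jiviivuwiozaugexe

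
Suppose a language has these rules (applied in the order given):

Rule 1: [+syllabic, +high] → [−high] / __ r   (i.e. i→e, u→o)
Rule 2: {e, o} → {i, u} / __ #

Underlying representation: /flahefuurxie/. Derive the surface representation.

Rule 1 (pre-rhotic lowering): /u/ is a high vowel immediately before /r/, so it lowers to [o]. /flahefuurxie/ → flahefuorxie.
Rule 2 (final vowel raising): /e/ is a mid vowel in word-final position, so it raises to [i]. /flahefuorxie/ → flahefuorxii.

flahefuorxii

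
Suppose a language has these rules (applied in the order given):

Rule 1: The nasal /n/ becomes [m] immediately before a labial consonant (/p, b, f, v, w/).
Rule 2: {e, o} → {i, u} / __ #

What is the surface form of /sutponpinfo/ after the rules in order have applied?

Rule 1 (nasal place assimilation): /n/ precedes the labial consonant /p/, so it assimilates in place to [m]. /n/ precedes the labial consonant /f/, so it assimilates in place to [m]. /sutponpinfo/ → sutpompimfo.
Rule 2 (final vowel raising): /o/ is a mid vowel in word-final position, so it raises to [u]. /sutpompimfo/ → sutpompimfu.

sutpompimfu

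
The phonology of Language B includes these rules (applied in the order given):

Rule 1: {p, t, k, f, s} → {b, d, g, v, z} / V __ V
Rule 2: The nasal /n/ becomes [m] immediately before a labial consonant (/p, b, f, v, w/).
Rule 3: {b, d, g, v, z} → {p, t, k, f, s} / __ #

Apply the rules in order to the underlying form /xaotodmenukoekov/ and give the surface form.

Rule 1 (intervocalic voicing): /t/ is a voiceless obstruent between vowels /o/ and /o/, so it voices to [d]. /k/ is a voiceless obstruent between vowels /u/ and /o/, so it voices to [g]. /k/ is a voiceless obstruent between vowels /e/ and /o/, so it voices to [g]. /xaotodmenukoekov/ → xaododmenugoegov.
Rule 2 (nasal place assimilation): no segment meets the environment; /xaododmenugoegov/ is unchanged.
Rule 3 (final devoicing): /v/ is a voiced obstruent in word-final position, so it devoices to [f]. /xaododmenugoegov/ → xaododmenugoegof.

xaododmenugoegof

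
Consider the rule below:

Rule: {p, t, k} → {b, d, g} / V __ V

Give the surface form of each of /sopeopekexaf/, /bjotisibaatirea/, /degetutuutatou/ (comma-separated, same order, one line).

/sopeopekexaf/: /p/ is a voiceless stop between vowels /o/ and /e/, so it voices to [b]. /p/ is a voiceless stop between vowels /o/ and /e/, so it voices to [b]. /k/ is a voiceless stop between vowels /e/ and /e/, so it voices to [g]. → [sobeobegexaf].
/bjotisibaatirea/: /t/ is a voiceless stop between vowels /o/ and /i/, so it voices to [d]. /t/ is a voiceless stop between vowels /a/ and /i/, so it voices to [d]. → [bjodisibaadirea].
/degetutuutatou/: /t/ is a voiceless stop between vowels /e/ and /u/, so it voices to [d]. /t/ is a voiceless stop between vowels /u/ and /u/, so it voices to [d]. /t/ is a voiceless stop between vowels /u/ and /a/, so it voices to [d]. /t/ is a voiceless stop between vowels /a/ and /o/, so it voices to [d]. → [degeduduudadou].

sobeobegexaf, bjodisibaadirea, degeduduudadou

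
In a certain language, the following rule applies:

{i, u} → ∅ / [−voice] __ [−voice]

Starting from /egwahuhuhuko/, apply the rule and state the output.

/u/ is a high vowel flanked by voiceless consonants /h/ and /h/, so it deletes.
/u/ is a high vowel flanked by voiceless consonants /h/ and /h/, so it deletes.
/u/ is a high vowel flanked by voiceless consonants /h/ and /k/, so it deletes.
Surface form: [egwahhhko].

egwahhhko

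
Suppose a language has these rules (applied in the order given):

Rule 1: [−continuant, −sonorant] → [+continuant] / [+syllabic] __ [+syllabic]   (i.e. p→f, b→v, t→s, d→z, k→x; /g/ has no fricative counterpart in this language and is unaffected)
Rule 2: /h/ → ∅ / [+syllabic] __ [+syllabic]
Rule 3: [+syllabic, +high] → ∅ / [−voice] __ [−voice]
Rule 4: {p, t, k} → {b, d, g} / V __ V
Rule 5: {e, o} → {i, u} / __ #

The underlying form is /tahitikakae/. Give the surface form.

Rule 1 (intervocalic spirantization): /t/ is a stop between vowels /i/ and /i/, so it spirantizes to the fricative [s]. /k/ is a stop between vowels /i/ and /a/, so it spirantizes to the fricative [x]. /k/ is a stop between vowels /a/ and /a/, so it spirantizes to the fricative [x]. /tahitikakae/ → tahisixaxae.
Rule 2 (intervocalic h-deletion): /h/ occurs between vowels /a/ and /i/, so it deletes. /tahisixaxae/ → taisixaxae.
Rule 3 (high vowel syncope): /i/ is a high vowel flanked by voiceless consonants /s/ and /x/, so it deletes. /taisixaxae/ → taisxaxae.
Rule 4 (intervocalic voicing): no segment meets the environment; /taisxaxae/ is unchanged.
Rule 5 (final vowel raising): /e/ is a mid vowel in word-final position, so it raises to [i]. /taisxaxae/ → taisxaxai.

taisxaxai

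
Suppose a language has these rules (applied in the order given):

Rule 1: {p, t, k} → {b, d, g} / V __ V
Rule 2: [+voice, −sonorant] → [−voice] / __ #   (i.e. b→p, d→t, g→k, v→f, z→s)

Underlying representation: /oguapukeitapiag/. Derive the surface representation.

Rule 1 (intervocalic voicing): /p/ is a voiceless stop between vowels /a/ and /u/, so it voices to [b]. /k/ is a voiceless stop between vowels /u/ and /e/, so it voices to [g]. /t/ is a voiceless stop between vowels /i/ and /a/, so it voices to [d]. /p/ is a voiceless stop between vowels /a/ and /i/, so it voices to [b]. /oguapukeitapiag/ → oguabugeidabiag.
Rule 2 (final devoicing): /g/ is a voiced obstruent in word-final position, so it devoices to [k]. /oguabugeidabiag/ → oguabugeidabiak.

oguabugeidabiak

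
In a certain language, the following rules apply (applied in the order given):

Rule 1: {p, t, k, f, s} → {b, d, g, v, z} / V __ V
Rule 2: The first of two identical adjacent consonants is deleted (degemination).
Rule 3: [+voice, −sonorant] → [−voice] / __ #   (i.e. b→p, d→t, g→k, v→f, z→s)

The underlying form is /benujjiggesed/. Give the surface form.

Rule 1 (intervocalic voicing): /s/ is a voiceless obstruent between vowels /e/ and /e/, so it voices to [z]. /benujjiggesed/ → benujjiggezed.
Rule 2 (degemination): /jj/ is a geminate; the first /j/ deletes. /gg/ is a geminate; the first /g/ deletes. /benujjiggezed/ → benujigezed.
Rule 3 (final devoicing): /d/ is a voiced obstruent in word-final position, so it devoices to [t]. /benujigezed/ → benujigezet.

benujigezet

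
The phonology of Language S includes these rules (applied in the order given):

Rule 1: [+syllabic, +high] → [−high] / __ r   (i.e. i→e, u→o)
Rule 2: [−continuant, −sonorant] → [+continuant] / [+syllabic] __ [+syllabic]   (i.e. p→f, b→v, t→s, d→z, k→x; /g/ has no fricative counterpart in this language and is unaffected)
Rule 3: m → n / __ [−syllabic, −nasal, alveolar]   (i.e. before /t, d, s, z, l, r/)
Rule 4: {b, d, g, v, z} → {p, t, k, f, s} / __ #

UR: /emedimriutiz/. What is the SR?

emezinriusis

Rule 1 (pre-rhotic lowering): no segment meets the environment; /emedimriutiz/ is unchanged.
Rule 2 (intervocalic spirantization): /d/ is a stop between vowels /e/ and /i/, so it spirantizes to the fricative [z]. /t/ is a stop between vowels /u/ and /i/, so it spirantizes to the fricative [s]. /emedimriutiz/ → emezimriusiz.
Rule 3 (nasal place assimilation): /m/ precedes the alveolar consonant /r/, so it assimilates in place to [n]. /emezimriusiz/ → emezinriusiz.
Rule 4 (final devoicing): /z/ is a voiced obstruent in word-final position, so it devoices to [s]. /emezinriusiz/ → emezinriusis.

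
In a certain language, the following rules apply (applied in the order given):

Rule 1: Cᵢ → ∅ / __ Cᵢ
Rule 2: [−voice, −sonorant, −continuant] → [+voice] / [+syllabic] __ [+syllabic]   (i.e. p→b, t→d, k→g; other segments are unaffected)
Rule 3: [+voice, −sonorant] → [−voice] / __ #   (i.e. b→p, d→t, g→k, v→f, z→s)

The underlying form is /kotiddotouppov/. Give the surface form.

kodidodoubof

Rule 1 (degemination): /dd/ is a geminate; the first /d/ deletes. /pp/ is a geminate; the first /p/ deletes. /kotiddotouppov/ → kotidotoupov.
Rule 2 (intervocalic voicing): /t/ is a voiceless stop between vowels /o/ and /i/, so it voices to [d]. /t/ is a voiceless stop between vowels /o/ and /o/, so it voices to [d]. /p/ is a voiceless stop between vowels /u/ and /o/, so it voices to [b]. /kotidotoupov/ → kodidodoubov.
Rule 3 (final devoicing): /v/ is a voiced obstruent in word-final position, so it devoices to [f]. /kodidodoubov/ → kodidodoubof.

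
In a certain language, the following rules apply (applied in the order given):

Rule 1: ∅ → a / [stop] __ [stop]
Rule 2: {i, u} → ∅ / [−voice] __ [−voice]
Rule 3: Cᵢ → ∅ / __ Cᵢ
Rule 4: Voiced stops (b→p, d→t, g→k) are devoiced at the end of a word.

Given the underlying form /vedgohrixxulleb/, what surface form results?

vedagohrixulep

Rule 1 (stop-cluster a-epenthesis): /d/ and /g/ form a stop–stop cluster, so [a] is inserted between them. /vedgohrixxulleb/ → vedagohrixxulleb.
Rule 2 (high vowel syncope): no segment meets the environment; /vedagohrixxulleb/ is unchanged.
Rule 3 (degemination): /xx/ is a geminate; the first /x/ deletes. /ll/ is a geminate; the first /l/ deletes. /vedagohrixxulleb/ → vedagohrixuleb.
Rule 4 (final devoicing): /b/ is a voiced stop in word-final position, so it devoices to [p]. /vedagohrixuleb/ → vedagohrixulep.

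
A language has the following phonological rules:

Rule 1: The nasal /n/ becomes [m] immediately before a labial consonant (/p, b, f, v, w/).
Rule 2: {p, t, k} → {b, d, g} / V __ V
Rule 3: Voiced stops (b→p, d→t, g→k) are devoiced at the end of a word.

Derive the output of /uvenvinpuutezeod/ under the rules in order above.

uvemvimpuudezeot

Rule 1 (nasal place assimilation): /n/ precedes the labial consonant /v/, so it assimilates in place to [m]. /n/ precedes the labial consonant /p/, so it assimilates in place to [m]. /uvenvinpuutezeod/ → uvemvimpuutezeod.
Rule 2 (intervocalic voicing): /t/ is a voiceless stop between vowels /u/ and /e/, so it voices to [d]. /uvemvimpuutezeod/ → uvemvimpuudezeod.
Rule 3 (final devoicing): /d/ is a voiced stop in word-final position, so it devoices to [t]. /uvemvimpuudezeod/ → uvemvimpuudezeot.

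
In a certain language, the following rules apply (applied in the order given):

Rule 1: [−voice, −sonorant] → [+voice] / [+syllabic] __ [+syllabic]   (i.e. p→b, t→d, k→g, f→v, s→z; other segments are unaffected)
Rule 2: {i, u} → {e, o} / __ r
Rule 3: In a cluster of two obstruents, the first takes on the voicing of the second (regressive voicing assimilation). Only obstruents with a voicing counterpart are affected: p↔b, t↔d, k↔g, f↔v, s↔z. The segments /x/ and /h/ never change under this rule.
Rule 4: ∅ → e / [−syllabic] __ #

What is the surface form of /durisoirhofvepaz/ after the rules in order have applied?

Rule 1 (intervocalic voicing): /s/ is a voiceless obstruent between vowels /i/ and /o/, so it voices to [z]. /p/ is a voiceless obstruent between vowels /e/ and /a/, so it voices to [b]. /durisoirhofvepaz/ → durizoirhofvebaz.
Rule 2 (pre-rhotic lowering): /u/ is a high vowel immediately before /r/, so it lowers to [o]. /i/ is a high vowel immediately before /r/, so it lowers to [e]. /durizoirhofvebaz/ → dorizoerhofvebaz.
Rule 3 (regressive voicing assimilation): /f/ precedes the voiced obstruent /v/, so it voices to [v] by assimilation. /dorizoerhofvebaz/ → dorizoerhovvebaz.
Rule 4 (final e-epenthesis): the form ends in the consonant /z/, so [e] is inserted word-finally. /dorizoerhovvebaz/ → dorizoerhovvebaze.

dorizoerhovvebaze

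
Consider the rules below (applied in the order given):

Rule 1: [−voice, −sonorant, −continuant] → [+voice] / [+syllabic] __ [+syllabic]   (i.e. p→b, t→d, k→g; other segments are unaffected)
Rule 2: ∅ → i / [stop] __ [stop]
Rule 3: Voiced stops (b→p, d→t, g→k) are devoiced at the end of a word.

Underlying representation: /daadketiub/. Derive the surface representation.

Rule 1 (intervocalic voicing): /t/ is a voiceless stop between vowels /e/ and /i/, so it voices to [d]. /daadketiub/ → daadkediub.
Rule 2 (stop-cluster i-epenthesis): /d/ and /k/ form a stop–stop cluster, so [i] is inserted between them. /daadkediub/ → daadikediub.
Rule 3 (final devoicing): /b/ is a voiced stop in word-final position, so it devoices to [p]. /daadikediub/ → daadikediup.

daadikediup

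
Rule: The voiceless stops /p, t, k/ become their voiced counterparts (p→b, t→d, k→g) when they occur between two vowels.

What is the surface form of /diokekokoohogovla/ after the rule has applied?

/k/ is a voiceless stop between vowels /o/ and /e/, so it voices to [g].
/k/ is a voiceless stop between vowels /e/ and /o/, so it voices to [g].
/k/ is a voiceless stop between vowels /o/ and /o/, so it voices to [g].
Surface form: [diogegogoohogovla].

diogegogoohogovla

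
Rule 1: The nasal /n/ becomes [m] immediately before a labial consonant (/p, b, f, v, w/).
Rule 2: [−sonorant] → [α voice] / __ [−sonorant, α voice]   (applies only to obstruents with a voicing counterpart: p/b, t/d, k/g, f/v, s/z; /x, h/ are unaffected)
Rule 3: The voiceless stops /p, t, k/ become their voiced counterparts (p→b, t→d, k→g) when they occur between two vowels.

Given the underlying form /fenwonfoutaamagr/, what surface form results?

femwomfoudaamagr

Rule 1 (nasal place assimilation): /n/ precedes the labial consonant /w/, so it assimilates in place to [m]. /n/ precedes the labial consonant /f/, so it assimilates in place to [m]. /fenwonfoutaamagr/ → femwomfoutaamagr.
Rule 2 (regressive voicing assimilation): no segment meets the environment; /femwomfoutaamagr/ is unchanged.
Rule 3 (intervocalic voicing): /t/ is a voiceless stop between vowels /u/ and /a/, so it voices to [d]. /femwomfoutaamagr/ → femwomfoudaamagr.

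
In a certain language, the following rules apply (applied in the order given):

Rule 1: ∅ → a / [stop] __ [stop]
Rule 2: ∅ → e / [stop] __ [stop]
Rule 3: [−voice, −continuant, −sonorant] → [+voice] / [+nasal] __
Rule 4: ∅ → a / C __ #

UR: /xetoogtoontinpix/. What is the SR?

xetoogatoondinbixa

Rule 1 (stop-cluster a-epenthesis): /g/ and /t/ form a stop–stop cluster, so [a] is inserted between them. /xetoogtoontinpix/ → xetoogatoontinpix.
Rule 2 (stop-cluster e-epenthesis): no segment meets the environment; /xetoogatoontinpix/ is unchanged.
Rule 3 (post-nasal voicing): /t/ is a voiceless stop immediately after the nasal /n/, so it voices to [d]. /p/ is a voiceless stop immediately after the nasal /n/, so it voices to [b]. /xetoogatoontinpix/ → xetoogatoondinbix.
Rule 4 (final a-epenthesis): the form ends in the consonant /x/, so [a] is inserted word-finally. /xetoogatoondinbix/ → xetoogatoondinbixa.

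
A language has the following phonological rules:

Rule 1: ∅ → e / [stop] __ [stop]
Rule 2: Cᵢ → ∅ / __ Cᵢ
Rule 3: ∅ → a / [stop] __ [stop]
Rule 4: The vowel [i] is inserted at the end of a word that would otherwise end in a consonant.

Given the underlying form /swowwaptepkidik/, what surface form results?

swowapetepekidiki

Rule 1 (stop-cluster e-epenthesis): /p/ and /t/ form a stop–stop cluster, so [e] is inserted between them. /p/ and /k/ form a stop–stop cluster, so [e] is inserted between them. /swowwaptepkidik/ → swowwapetepekidik.
Rule 2 (degemination): /ww/ is a geminate; the first /w/ deletes. /swowwapetepekidik/ → swowapetepekidik.
Rule 3 (stop-cluster a-epenthesis): no segment meets the environment; /swowapetepekidik/ is unchanged.
Rule 4 (final i-epenthesis): the form ends in the consonant /k/, so [i] is inserted word-finally. /swowapetepekidik/ → swowapetepekidiki.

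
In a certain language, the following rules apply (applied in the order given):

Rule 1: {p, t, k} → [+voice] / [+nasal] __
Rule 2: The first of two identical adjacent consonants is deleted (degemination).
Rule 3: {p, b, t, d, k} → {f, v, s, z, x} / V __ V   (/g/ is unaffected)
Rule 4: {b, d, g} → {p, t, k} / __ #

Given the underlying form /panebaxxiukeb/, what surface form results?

panevaxiuxep

Rule 1 (post-nasal voicing): no segment meets the environment; /panebaxxiukeb/ is unchanged.
Rule 2 (degemination): /xx/ is a geminate; the first /x/ deletes. /panebaxxiukeb/ → panebaxiukeb.
Rule 3 (intervocalic spirantization): /b/ is a stop between vowels /e/ and /a/, so it spirantizes to the fricative [v]. /k/ is a stop between vowels /u/ and /e/, so it spirantizes to the fricative [x]. /panebaxiukeb/ → panevaxiuxeb.
Rule 4 (final devoicing): /b/ is a voiced stop in word-final position, so it devoices to [p]. /panevaxiuxeb/ → panevaxiuxep.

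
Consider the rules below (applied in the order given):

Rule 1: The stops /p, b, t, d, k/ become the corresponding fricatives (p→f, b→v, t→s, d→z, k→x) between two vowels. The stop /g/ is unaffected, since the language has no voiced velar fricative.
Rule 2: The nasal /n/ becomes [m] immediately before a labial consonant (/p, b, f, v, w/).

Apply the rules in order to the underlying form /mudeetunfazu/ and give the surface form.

Rule 1 (intervocalic spirantization): /d/ is a stop between vowels /u/ and /e/, so it spirantizes to the fricative [z]. /t/ is a stop between vowels /e/ and /u/, so it spirantizes to the fricative [s]. /mudeetunfazu/ → muzeesunfazu.
Rule 2 (nasal place assimilation): /n/ precedes the labial consonant /f/, so it assimilates in place to [m]. /muzeesunfazu/ → muzeesumfazu.

muzeesumfazu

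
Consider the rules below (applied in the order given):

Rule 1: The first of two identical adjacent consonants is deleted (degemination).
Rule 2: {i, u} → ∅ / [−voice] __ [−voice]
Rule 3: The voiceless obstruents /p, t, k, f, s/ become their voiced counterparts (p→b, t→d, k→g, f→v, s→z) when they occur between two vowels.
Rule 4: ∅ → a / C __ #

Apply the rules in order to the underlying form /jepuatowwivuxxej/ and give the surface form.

Rule 1 (degemination): /ww/ is a geminate; the first /w/ deletes. /xx/ is a geminate; the first /x/ deletes. /jepuatowwivuxxej/ → jepuatowivuxej.
Rule 2 (high vowel syncope): no segment meets the environment; /jepuatowivuxej/ is unchanged.
Rule 3 (intervocalic voicing): /p/ is a voiceless obstruent between vowels /e/ and /u/, so it voices to [b]. /t/ is a voiceless obstruent between vowels /a/ and /o/, so it voices to [d]. /jepuatowivuxej/ → jebuadowivuxej.
Rule 4 (final a-epenthesis): the form ends in the consonant /j/, so [a] is inserted word-finally. /jebuadowivuxej/ → jebuadowivuxeja.

jebuadowivuxeja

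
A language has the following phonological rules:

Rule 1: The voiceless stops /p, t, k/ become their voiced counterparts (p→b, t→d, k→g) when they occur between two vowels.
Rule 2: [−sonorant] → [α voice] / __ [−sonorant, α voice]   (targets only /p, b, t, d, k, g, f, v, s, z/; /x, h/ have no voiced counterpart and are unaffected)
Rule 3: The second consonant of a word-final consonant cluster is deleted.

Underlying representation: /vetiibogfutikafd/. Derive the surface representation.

vediibokfudigav

Rule 1 (intervocalic voicing): /t/ is a voiceless stop between vowels /e/ and /i/, so it voices to [d]. /t/ is a voiceless stop between vowels /u/ and /i/, so it voices to [d]. /k/ is a voiceless stop between vowels /i/ and /a/, so it voices to [g]. /vetiibogfutikafd/ → vediibogfudigafd.
Rule 2 (regressive voicing assimilation): /g/ precedes the voiceless obstruent /f/, so it devoices to [k] by assimilation. /f/ precedes the voiced obstruent /d/, so it voices to [v] by assimilation. /vediibogfudigafd/ → vediibokfudigavd.
Rule 3 (final cluster simplification): /d/ is the second consonant of a word-final cluster /vd/, so it deletes. /vediibokfudigavd/ → vediibokfudigav.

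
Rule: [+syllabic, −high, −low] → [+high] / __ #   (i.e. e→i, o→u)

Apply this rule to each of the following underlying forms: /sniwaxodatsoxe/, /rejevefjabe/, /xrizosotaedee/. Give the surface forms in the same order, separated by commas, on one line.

sniwaxodatsoxi, rejevefjabi, xrizosotaedei

/sniwaxodatsoxe/: /e/ is a mid vowel in word-final position, so it raises to [i]. → [sniwaxodatsoxi].
/rejevefjabe/: /e/ is a mid vowel in word-final position, so it raises to [i]. → [rejevefjabi].
/xrizosotaedee/: /e/ is a mid vowel in word-final position, so it raises to [i]. → [xrizosotaedei].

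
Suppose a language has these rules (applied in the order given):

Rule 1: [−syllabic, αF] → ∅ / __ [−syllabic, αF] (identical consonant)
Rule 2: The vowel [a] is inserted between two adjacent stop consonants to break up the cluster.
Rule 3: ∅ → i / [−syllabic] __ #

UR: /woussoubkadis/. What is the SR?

wousoubakadisi

Rule 1 (degemination): /ss/ is a geminate; the first /s/ deletes. /woussoubkadis/ → wousoubkadis.
Rule 2 (stop-cluster a-epenthesis): /b/ and /k/ form a stop–stop cluster, so [a] is inserted between them. /wousoubkadis/ → wousoubakadis.
Rule 3 (final i-epenthesis): the form ends in the consonant /s/, so [i] is inserted word-finally. /wousoubakadis/ → wousoubakadisi.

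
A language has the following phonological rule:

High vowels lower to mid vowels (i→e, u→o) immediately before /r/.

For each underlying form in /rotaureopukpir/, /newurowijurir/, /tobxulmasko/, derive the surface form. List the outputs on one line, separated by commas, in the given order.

rotaoreopukper, neworowijorer, tobxulmasko

/rotaureopukpir/: /u/ is a high vowel immediately before /r/, so it lowers to [o]. /i/ is a high vowel immediately before /r/, so it lowers to [e]. → [rotaoreopukper].
/newurowijurir/: /u/ is a high vowel immediately before /r/, so it lowers to [o]. /u/ is a high vowel immediately before /r/, so it lowers to [o]. /i/ is a high vowel immediately before /r/, so it lowers to [e]. → [neworowijorer].
/tobxulmasko/: the rule's environment is not met; surfaces unchanged as [tobxulmasko].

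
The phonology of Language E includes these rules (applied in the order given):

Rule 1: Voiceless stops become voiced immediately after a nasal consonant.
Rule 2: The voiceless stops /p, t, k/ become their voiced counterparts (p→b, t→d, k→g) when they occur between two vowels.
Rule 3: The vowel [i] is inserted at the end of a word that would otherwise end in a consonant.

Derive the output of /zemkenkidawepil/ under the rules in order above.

Rule 1 (post-nasal voicing): /k/ is a voiceless stop immediately after the nasal /m/, so it voices to [g]. /k/ is a voiceless stop immediately after the nasal /n/, so it voices to [g]. /zemkenkidawepil/ → zemgengidawepil.
Rule 2 (intervocalic voicing): /p/ is a voiceless stop between vowels /e/ and /i/, so it voices to [b]. /zemgengidawepil/ → zemgengidawebil.
Rule 3 (final i-epenthesis): the form ends in the consonant /l/, so [i] is inserted word-finally. /zemgengidawebil/ → zemgengidawebili.

zemgengidawebili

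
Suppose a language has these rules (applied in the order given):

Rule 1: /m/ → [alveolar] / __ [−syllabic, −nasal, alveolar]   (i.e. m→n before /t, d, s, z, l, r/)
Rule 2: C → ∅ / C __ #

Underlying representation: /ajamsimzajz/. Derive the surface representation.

ajansinzaj

Rule 1 (nasal place assimilation): /m/ precedes the alveolar consonant /s/, so it assimilates in place to [n]. /m/ precedes the alveolar consonant /z/, so it assimilates in place to [n]. /ajamsimzajz/ → ajansinzajz.
Rule 2 (final cluster simplification): /z/ is the second consonant of a word-final cluster /jz/, so it deletes. /ajansinzajz/ → ajansinzaj.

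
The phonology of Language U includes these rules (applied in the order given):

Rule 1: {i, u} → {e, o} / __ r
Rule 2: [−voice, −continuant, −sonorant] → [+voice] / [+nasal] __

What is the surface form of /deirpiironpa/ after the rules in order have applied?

deerpieronba

Rule 1 (pre-rhotic lowering): /i/ is a high vowel immediately before /r/, so it lowers to [e]. /i/ is a high vowel immediately before /r/, so it lowers to [e]. /deirpiironpa/ → deerpieronpa.
Rule 2 (post-nasal voicing): /p/ is a voiceless stop immediately after the nasal /n/, so it voices to [b]. /deerpieronpa/ → deerpieronba.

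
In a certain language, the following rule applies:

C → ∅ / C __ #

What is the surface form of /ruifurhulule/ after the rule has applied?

ruifurhulule

No segment of /ruifurhulule/ meets the structural description of the rule, so the form surfaces unchanged.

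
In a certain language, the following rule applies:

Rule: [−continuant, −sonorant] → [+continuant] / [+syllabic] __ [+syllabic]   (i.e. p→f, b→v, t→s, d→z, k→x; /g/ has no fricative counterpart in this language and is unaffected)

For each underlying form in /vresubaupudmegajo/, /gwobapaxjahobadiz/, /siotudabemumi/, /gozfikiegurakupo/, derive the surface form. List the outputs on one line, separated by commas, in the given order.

/vresubaupudmegajo/: /b/ is a stop between vowels /u/ and /a/, so it spirantizes to the fricative [v]. /p/ is a stop between vowels /u/ and /u/, so it spirantizes to the fricative [f]. → [vresuvaufudmegajo].
/gwobapaxjahobadiz/: /b/ is a stop between vowels /o/ and /a/, so it spirantizes to the fricative [v]. /p/ is a stop between vowels /a/ and /a/, so it spirantizes to the fricative [f]. /b/ is a stop between vowels /o/ and /a/, so it spirantizes to the fricative [v]. /d/ is a stop between vowels /a/ and /i/, so it spirantizes to the fricative [z]. → [gwovafaxjahovaziz].
/siotudabemumi/: /t/ is a stop between vowels /o/ and /u/, so it spirantizes to the fricative [s]. /d/ is a stop between vowels /u/ and /a/, so it spirantizes to the fricative [z]. /b/ is a stop between vowels /a/ and /e/, so it spirantizes to the fricative [v]. → [siosuzavemumi].
/gozfikiegurakupo/: /k/ is a stop between vowels /i/ and /i/, so it spirantizes to the fricative [x]. /k/ is a stop between vowels /a/ and /u/, so it spirantizes to the fricative [x]. /p/ is a stop between vowels /u/ and /o/, so it spirantizes to the fricative [f]. → [gozfixieguraxufo].

vresuvaufudmegajo, gwovafaxjahovaziz, siosuzavemumi, gozfixieguraxufo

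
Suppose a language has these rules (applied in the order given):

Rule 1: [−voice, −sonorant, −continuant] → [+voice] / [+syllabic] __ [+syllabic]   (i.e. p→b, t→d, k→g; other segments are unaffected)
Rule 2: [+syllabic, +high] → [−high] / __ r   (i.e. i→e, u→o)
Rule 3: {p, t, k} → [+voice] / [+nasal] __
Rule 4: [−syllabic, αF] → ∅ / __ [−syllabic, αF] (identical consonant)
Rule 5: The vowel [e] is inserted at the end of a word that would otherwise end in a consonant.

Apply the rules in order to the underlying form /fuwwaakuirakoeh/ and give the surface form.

Rule 1 (intervocalic voicing): /k/ is a voiceless stop between vowels /a/ and /u/, so it voices to [g]. /k/ is a voiceless stop between vowels /a/ and /o/, so it voices to [g]. /fuwwaakuirakoeh/ → fuwwaaguiragoeh.
Rule 2 (pre-rhotic lowering): /i/ is a high vowel immediately before /r/, so it lowers to [e]. /fuwwaaguiragoeh/ → fuwwaagueragoeh.
Rule 3 (post-nasal voicing): no segment meets the environment; /fuwwaagueragoeh/ is unchanged.
Rule 4 (degemination): /ww/ is a geminate; the first /w/ deletes. /fuwwaagueragoeh/ → fuwaagueragoeh.
Rule 5 (final e-epenthesis): the form ends in the consonant /h/, so [e] is inserted word-finally. /fuwaagueragoeh/ → fuwaagueragoehe.

fuwaagueragoehe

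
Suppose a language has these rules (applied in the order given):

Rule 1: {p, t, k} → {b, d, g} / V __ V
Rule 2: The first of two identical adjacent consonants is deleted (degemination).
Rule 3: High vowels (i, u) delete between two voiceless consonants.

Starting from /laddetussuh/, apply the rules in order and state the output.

Rule 1 (intervocalic voicing): /t/ is a voiceless stop between vowels /e/ and /u/, so it voices to [d]. /laddetussuh/ → laddedussuh.
Rule 2 (degemination): /dd/ is a geminate; the first /d/ deletes. /ss/ is a geminate; the first /s/ deletes. /laddedussuh/ → ladedusuh.
Rule 3 (high vowel syncope): /u/ is a high vowel flanked by voiceless consonants /s/ and /h/, so it deletes. /ladedusuh/ → ladedush.

ladedush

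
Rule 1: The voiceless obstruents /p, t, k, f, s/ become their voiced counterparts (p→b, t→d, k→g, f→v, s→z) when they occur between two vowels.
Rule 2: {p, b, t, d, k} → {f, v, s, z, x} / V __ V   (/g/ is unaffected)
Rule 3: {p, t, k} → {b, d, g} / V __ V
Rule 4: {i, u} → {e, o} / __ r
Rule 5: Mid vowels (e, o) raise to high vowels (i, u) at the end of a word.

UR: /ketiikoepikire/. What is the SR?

keziigoevigeri

Rule 1 (intervocalic voicing): /t/ is a voiceless obstruent between vowels /e/ and /i/, so it voices to [d]. /k/ is a voiceless obstruent between vowels /i/ and /o/, so it voices to [g]. /p/ is a voiceless obstruent between vowels /e/ and /i/, so it voices to [b]. /k/ is a voiceless obstruent between vowels /i/ and /i/, so it voices to [g]. /ketiikoepikire/ → kediigoebigire.
Rule 2 (intervocalic spirantization): /d/ is a stop between vowels /e/ and /i/, so it spirantizes to the fricative [z]. /b/ is a stop between vowels /e/ and /i/, so it spirantizes to the fricative [v]. /kediigoebigire/ → keziigoevigire.
Rule 3 (intervocalic voicing): no segment meets the environment; /keziigoevigire/ is unchanged.
Rule 4 (pre-rhotic lowering): /i/ is a high vowel immediately before /r/, so it lowers to [e]. /keziigoevigire/ → keziigoevigere.
Rule 5 (final vowel raising): /e/ is a mid vowel in word-final position, so it raises to [i]. /keziigoevigere/ → keziigoevigeri.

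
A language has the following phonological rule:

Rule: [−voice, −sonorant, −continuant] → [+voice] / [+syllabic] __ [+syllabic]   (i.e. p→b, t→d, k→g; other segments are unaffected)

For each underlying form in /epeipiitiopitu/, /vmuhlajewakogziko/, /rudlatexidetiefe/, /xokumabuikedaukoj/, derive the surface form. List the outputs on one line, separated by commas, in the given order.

/epeipiitiopitu/: /p/ is a voiceless stop between vowels /e/ and /e/, so it voices to [b]. /p/ is a voiceless stop between vowels /i/ and /i/, so it voices to [b]. /t/ is a voiceless stop between vowels /i/ and /i/, so it voices to [d]. /p/ is a voiceless stop between vowels /o/ and /i/, so it voices to [b]. /t/ is a voiceless stop between vowels /i/ and /u/, so it voices to [d]. → [ebeibiidiobidu].
/vmuhlajewakogziko/: /k/ is a voiceless stop between vowels /a/ and /o/, so it voices to [g]. /k/ is a voiceless stop between vowels /i/ and /o/, so it voices to [g]. → [vmuhlajewagogzigo].
/rudlatexidetiefe/: /t/ is a voiceless stop between vowels /a/ and /e/, so it voices to [d]. /t/ is a voiceless stop between vowels /e/ and /i/, so it voices to [d]. → [rudladexidediefe].
/xokumabuikedaukoj/: /k/ is a voiceless stop between vowels /o/ and /u/, so it voices to [g]. /k/ is a voiceless stop between vowels /i/ and /e/, so it voices to [g]. /k/ is a voiceless stop between vowels /u/ and /o/, so it voices to [g]. → [xogumabuigedaugoj].

ebeibiidiobidu, vmuhlajewagogzigo, rudladexidediefe, xogumabuigedaugoj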